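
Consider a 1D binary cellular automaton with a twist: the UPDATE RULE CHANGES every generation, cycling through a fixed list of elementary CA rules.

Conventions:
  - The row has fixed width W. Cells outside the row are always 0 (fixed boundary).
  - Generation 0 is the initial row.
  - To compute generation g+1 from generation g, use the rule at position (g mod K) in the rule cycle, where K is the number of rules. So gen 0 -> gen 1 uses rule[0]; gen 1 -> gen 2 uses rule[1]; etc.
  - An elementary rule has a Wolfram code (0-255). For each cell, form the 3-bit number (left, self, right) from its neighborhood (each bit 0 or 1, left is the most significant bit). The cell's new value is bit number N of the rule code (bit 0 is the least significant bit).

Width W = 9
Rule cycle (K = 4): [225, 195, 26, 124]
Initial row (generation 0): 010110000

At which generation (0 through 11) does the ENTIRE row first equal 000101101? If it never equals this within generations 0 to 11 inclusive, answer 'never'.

Answer: never

Derivation:
Gen 0: 010110000
Gen 1 (rule 225): 001010111
Gen 2 (rule 195): 110000011
Gen 3 (rule 26): 101000110
Gen 4 (rule 124): 111100111
Gen 5 (rule 225): 011100011
Gen 6 (rule 195): 101101101
Gen 7 (rule 26): 001001000
Gen 8 (rule 124): 001101100
Gen 9 (rule 225): 100110101
Gen 10 (rule 195): 001010000
Gen 11 (rule 26): 010001000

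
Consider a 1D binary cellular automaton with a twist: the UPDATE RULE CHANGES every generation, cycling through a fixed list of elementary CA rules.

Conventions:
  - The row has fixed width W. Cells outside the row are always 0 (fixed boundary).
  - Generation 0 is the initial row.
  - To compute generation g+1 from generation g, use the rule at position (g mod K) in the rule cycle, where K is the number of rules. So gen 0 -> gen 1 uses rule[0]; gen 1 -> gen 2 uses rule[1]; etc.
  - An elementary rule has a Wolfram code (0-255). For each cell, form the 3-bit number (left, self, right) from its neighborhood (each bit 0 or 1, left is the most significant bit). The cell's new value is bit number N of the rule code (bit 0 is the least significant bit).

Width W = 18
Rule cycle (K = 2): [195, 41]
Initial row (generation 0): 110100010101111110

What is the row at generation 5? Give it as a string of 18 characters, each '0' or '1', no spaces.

Answer: 001101010101000011

Derivation:
Gen 0: 110100010101111110
Gen 1 (rule 195): 010001100000111110
Gen 2 (rule 41): 000101001110100000
Gen 3 (rule 195): 111000010110001111
Gen 4 (rule 41): 100011001100101000
Gen 5 (rule 195): 001101010101000011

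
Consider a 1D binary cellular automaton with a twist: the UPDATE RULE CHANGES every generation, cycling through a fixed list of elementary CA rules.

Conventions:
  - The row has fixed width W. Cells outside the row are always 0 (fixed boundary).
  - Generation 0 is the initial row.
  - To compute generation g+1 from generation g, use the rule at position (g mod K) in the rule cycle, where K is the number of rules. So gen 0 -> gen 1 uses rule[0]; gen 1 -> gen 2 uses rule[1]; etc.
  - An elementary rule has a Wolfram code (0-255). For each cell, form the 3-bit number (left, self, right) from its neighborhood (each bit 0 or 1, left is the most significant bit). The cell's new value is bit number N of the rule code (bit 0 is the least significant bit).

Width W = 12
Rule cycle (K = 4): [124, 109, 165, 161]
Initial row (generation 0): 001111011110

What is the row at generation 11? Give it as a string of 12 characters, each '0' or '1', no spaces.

Answer: 110100111010

Derivation:
Gen 0: 001111011110
Gen 1 (rule 124): 001001110011
Gen 2 (rule 109): 101001010011
Gen 3 (rule 165): 111001110000
Gen 4 (rule 161): 010000100111
Gen 5 (rule 124): 011000110101
Gen 6 (rule 109): 011010111111
Gen 7 (rule 165): 000111011110
Gen 8 (rule 161): 110010101100
Gen 9 (rule 124): 111011111110
Gen 10 (rule 109): 101110000010
Gen 11 (rule 165): 110100111010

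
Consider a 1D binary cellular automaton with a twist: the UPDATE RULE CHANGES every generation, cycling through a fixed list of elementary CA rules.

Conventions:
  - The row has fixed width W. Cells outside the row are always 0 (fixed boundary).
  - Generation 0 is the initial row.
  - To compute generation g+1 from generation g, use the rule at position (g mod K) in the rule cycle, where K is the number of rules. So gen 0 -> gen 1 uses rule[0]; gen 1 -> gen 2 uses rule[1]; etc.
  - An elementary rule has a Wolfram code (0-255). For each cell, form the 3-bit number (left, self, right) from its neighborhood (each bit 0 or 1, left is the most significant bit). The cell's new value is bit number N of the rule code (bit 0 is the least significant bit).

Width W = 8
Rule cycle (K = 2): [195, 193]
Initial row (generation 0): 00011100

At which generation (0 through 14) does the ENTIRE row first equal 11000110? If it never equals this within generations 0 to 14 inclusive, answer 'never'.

Gen 0: 00011100
Gen 1 (rule 195): 11101101
Gen 2 (rule 193): 01100100
Gen 3 (rule 195): 10101001
Gen 4 (rule 193): 00000000
Gen 5 (rule 195): 11111111
Gen 6 (rule 193): 01111111
Gen 7 (rule 195): 10111111
Gen 8 (rule 193): 00011111
Gen 9 (rule 195): 11101111
Gen 10 (rule 193): 01100111
Gen 11 (rule 195): 10101011
Gen 12 (rule 193): 00000001
Gen 13 (rule 195): 11111110
Gen 14 (rule 193): 01111110

Answer: never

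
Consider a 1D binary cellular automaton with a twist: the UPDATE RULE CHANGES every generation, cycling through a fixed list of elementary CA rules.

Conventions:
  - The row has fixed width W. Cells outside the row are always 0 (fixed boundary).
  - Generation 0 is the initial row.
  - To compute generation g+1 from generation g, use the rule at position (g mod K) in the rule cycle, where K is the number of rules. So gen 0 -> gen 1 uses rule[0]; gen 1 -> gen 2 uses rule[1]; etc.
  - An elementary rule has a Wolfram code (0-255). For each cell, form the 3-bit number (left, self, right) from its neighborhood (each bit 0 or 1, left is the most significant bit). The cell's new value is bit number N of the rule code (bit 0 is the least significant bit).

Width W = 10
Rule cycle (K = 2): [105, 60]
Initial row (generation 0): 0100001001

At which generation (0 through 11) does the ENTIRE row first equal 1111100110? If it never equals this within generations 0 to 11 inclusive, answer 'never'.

Gen 0: 0100001001
Gen 1 (rule 105): 0001100000
Gen 2 (rule 60): 0001010000
Gen 3 (rule 105): 1100100111
Gen 4 (rule 60): 1010110100
Gen 5 (rule 105): 0101111001
Gen 6 (rule 60): 0111000101
Gen 7 (rule 105): 0101010010
Gen 8 (rule 60): 0111111011
Gen 9 (rule 105): 0100001111
Gen 10 (rule 60): 0110001000
Gen 11 (rule 105): 0110100011

Answer: never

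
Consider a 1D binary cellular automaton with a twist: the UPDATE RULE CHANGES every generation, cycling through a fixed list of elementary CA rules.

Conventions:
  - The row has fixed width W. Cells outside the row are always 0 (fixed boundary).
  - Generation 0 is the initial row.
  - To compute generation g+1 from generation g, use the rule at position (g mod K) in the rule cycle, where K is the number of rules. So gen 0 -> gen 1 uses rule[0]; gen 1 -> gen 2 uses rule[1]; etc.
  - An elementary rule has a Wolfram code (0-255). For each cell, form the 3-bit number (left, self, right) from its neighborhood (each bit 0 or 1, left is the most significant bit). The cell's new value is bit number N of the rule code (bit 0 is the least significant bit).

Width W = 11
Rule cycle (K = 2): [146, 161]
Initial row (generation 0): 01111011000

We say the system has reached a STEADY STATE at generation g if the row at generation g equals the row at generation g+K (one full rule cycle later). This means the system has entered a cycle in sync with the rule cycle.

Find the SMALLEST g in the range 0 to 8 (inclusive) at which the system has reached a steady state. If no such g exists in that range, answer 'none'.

Answer: 8

Derivation:
Gen 0: 01111011000
Gen 1 (rule 146): 10110000100
Gen 2 (rule 161): 01000110001
Gen 3 (rule 146): 10101001010
Gen 4 (rule 161): 01010000100
Gen 5 (rule 146): 10001001010
Gen 6 (rule 161): 00100000100
Gen 7 (rule 146): 01010001010
Gen 8 (rule 161): 00100100100
Gen 9 (rule 146): 01011011010
Gen 10 (rule 161): 00100100100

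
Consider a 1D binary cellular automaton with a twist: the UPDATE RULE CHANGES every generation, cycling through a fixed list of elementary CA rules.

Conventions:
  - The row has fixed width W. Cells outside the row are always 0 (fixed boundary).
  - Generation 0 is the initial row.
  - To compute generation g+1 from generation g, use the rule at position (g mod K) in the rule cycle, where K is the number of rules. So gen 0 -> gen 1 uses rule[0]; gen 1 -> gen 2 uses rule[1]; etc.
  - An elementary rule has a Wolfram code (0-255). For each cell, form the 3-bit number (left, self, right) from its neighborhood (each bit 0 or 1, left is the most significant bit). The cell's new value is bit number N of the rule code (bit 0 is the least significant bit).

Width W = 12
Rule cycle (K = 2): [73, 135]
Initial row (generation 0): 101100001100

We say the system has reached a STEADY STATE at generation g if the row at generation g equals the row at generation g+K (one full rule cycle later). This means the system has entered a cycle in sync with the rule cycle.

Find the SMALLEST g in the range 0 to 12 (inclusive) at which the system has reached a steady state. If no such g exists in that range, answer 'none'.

Answer: none

Derivation:
Gen 0: 101100001100
Gen 1 (rule 73): 001101101101
Gen 2 (rule 135): 110000000001
Gen 3 (rule 73): 110111111100
Gen 4 (rule 135): 000011111001
Gen 5 (rule 73): 111010001000
Gen 6 (rule 135): 010010111011
Gen 7 (rule 73): 000000101011
Gen 8 (rule 135): 111111101000
Gen 9 (rule 73): 100000100011
Gen 10 (rule 135): 101111101100
Gen 11 (rule 73): 001000101101
Gen 12 (rule 135): 111011100001
Gen 13 (rule 73): 101010101100
Gen 14 (rule 135): 101010100001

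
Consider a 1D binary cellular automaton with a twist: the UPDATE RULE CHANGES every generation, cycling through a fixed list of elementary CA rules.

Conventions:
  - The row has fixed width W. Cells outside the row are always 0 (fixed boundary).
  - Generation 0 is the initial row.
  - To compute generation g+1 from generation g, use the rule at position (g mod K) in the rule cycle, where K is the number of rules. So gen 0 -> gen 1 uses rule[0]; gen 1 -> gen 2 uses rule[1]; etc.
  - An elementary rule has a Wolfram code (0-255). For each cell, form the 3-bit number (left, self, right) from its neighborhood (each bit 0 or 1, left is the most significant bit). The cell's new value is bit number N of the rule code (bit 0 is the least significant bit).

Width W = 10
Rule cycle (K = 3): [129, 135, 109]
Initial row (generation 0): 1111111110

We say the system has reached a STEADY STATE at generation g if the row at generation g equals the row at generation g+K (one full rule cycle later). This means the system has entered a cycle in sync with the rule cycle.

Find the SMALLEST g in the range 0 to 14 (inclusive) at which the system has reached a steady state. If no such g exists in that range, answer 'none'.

Gen 0: 1111111110
Gen 1 (rule 129): 0111111100
Gen 2 (rule 135): 1011111001
Gen 3 (rule 109): 1110001001
Gen 4 (rule 129): 0100100000
Gen 5 (rule 135): 1101101111
Gen 6 (rule 109): 1111111001
Gen 7 (rule 129): 0111110000
Gen 8 (rule 135): 1011100111
Gen 9 (rule 109): 1110100101
Gen 10 (rule 129): 0100000000
Gen 11 (rule 135): 1101111111
Gen 12 (rule 109): 1111000001
Gen 13 (rule 129): 0110011100
Gen 14 (rule 135): 1000101001
Gen 15 (rule 109): 1010111001
Gen 16 (rule 129): 0000010000
Gen 17 (rule 135): 1111110111

Answer: none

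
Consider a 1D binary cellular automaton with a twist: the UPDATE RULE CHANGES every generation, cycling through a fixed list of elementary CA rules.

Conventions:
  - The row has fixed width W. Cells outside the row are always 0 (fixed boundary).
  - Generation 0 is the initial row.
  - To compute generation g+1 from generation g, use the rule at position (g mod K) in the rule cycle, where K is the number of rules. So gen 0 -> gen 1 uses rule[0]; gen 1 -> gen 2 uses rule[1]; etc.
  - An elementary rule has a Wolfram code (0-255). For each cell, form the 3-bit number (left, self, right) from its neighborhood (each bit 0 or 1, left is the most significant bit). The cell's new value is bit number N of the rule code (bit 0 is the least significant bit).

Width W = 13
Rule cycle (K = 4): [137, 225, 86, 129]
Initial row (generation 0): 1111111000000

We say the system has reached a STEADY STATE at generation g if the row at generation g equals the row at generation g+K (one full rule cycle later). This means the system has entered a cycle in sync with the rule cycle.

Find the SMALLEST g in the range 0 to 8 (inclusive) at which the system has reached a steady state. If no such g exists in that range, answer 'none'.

Gen 0: 1111111000000
Gen 1 (rule 137): 1111110011111
Gen 2 (rule 225): 0111110001111
Gen 3 (rule 86): 1000011010001
Gen 4 (rule 129): 0011000000100
Gen 5 (rule 137): 1010011110001
Gen 6 (rule 225): 0100001110100
Gen 7 (rule 86): 1110010010110
Gen 8 (rule 129): 0100000000000
Gen 9 (rule 137): 0001111111111
Gen 10 (rule 225): 1100111111111
Gen 11 (rule 86): 0111000000001
Gen 12 (rule 129): 0010011111100

Answer: none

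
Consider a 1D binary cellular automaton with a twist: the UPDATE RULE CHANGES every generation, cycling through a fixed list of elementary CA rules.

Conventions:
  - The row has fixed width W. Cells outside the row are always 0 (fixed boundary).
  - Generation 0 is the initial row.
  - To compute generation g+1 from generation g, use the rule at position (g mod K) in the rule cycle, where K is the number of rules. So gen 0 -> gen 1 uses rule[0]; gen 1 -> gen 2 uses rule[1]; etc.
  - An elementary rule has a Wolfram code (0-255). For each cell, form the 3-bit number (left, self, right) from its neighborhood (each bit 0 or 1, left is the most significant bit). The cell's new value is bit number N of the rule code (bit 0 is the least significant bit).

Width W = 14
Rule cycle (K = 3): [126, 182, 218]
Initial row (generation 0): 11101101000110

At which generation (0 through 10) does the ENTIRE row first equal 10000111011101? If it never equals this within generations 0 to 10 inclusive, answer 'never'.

Answer: 10

Derivation:
Gen 0: 11101101000110
Gen 1 (rule 126): 10111111101111
Gen 2 (rule 182): 11011111010110
Gen 3 (rule 218): 11011111000111
Gen 4 (rule 126): 11110001101101
Gen 5 (rule 182): 01101010010011
Gen 6 (rule 218): 11100001101111
Gen 7 (rule 126): 10110011111001
Gen 8 (rule 182): 11001101110111
Gen 9 (rule 218): 11111101110111
Gen 10 (rule 126): 10000111011101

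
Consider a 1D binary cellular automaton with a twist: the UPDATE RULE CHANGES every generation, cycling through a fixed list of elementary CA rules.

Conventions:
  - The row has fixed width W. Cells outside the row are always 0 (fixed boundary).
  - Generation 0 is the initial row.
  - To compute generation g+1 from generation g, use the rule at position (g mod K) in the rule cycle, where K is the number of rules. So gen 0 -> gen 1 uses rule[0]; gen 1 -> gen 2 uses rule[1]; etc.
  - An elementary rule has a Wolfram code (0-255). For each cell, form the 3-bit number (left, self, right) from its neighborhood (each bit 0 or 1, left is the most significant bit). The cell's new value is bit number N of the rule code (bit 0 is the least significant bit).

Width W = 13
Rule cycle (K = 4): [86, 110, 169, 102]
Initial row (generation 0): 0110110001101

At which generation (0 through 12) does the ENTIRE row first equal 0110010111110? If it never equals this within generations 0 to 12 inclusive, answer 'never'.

Answer: never

Derivation:
Gen 0: 0110110001101
Gen 1 (rule 86): 1010011010101
Gen 2 (rule 110): 1110111111111
Gen 3 (rule 169): 1101111111110
Gen 4 (rule 102): 0110000000010
Gen 5 (rule 86): 1011000000111
Gen 6 (rule 110): 1111000001101
Gen 7 (rule 169): 1110011101010
Gen 8 (rule 102): 0010100111110
Gen 9 (rule 86): 0110111000011
Gen 10 (rule 110): 1111101000111
Gen 11 (rule 169): 1111010010110
Gen 12 (rule 102): 0001110111010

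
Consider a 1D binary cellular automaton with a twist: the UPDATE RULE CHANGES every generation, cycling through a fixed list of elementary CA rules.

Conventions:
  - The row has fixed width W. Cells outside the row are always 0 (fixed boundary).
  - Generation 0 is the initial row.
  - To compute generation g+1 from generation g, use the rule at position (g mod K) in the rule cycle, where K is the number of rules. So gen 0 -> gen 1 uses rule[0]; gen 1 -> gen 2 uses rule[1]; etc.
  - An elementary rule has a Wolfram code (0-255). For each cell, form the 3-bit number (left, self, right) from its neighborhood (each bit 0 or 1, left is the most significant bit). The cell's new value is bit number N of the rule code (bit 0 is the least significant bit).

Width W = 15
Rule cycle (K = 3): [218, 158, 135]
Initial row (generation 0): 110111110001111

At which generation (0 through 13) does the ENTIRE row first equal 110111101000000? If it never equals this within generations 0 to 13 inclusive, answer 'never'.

Answer: never

Derivation:
Gen 0: 110111110001111
Gen 1 (rule 218): 110111111011111
Gen 2 (rule 158): 100111110011110
Gen 3 (rule 135): 101011100101100
Gen 4 (rule 218): 000011111001110
Gen 5 (rule 158): 000111110111101
Gen 6 (rule 135): 111011100011001
Gen 7 (rule 218): 111011110111110
Gen 8 (rule 158): 110011100111101
Gen 9 (rule 135): 000101001011001
Gen 10 (rule 218): 001000110011110
Gen 11 (rule 158): 011101101111101
Gen 12 (rule 135): 101000000111001
Gen 13 (rule 218): 000100001111110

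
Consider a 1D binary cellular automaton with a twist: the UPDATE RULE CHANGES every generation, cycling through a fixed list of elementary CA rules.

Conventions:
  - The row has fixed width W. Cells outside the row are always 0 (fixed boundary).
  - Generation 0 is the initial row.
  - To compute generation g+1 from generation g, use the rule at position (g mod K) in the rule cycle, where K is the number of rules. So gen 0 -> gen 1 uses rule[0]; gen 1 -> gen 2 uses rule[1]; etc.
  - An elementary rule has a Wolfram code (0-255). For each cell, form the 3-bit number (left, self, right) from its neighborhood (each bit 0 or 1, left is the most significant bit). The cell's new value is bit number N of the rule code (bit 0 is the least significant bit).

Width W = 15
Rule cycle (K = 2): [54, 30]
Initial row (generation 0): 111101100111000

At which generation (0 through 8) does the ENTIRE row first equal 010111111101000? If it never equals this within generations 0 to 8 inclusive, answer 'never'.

Gen 0: 111101100111000
Gen 1 (rule 54): 000010011000100
Gen 2 (rule 30): 000111110101110
Gen 3 (rule 54): 001000001110001
Gen 4 (rule 30): 011100011001011
Gen 5 (rule 54): 100010100111100
Gen 6 (rule 30): 110110111100010
Gen 7 (rule 54): 001001000010111
Gen 8 (rule 30): 011111100110100

Answer: never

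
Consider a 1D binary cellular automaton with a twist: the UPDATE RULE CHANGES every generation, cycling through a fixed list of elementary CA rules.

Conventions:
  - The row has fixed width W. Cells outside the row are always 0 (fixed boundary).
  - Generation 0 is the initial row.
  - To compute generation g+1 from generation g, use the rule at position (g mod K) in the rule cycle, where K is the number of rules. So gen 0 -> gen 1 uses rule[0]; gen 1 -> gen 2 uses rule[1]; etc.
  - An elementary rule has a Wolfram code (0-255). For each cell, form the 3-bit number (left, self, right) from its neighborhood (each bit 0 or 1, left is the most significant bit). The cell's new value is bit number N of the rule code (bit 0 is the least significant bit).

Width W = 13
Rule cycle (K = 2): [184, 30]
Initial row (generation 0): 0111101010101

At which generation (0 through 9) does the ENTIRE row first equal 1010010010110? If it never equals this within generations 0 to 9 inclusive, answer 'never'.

Answer: 7

Derivation:
Gen 0: 0111101010101
Gen 1 (rule 184): 0111010101010
Gen 2 (rule 30): 1100010101011
Gen 3 (rule 184): 1010001010110
Gen 4 (rule 30): 1011011010101
Gen 5 (rule 184): 0110110101010
Gen 6 (rule 30): 1100100101011
Gen 7 (rule 184): 1010010010110
Gen 8 (rule 30): 1011111110101
Gen 9 (rule 184): 0111111101010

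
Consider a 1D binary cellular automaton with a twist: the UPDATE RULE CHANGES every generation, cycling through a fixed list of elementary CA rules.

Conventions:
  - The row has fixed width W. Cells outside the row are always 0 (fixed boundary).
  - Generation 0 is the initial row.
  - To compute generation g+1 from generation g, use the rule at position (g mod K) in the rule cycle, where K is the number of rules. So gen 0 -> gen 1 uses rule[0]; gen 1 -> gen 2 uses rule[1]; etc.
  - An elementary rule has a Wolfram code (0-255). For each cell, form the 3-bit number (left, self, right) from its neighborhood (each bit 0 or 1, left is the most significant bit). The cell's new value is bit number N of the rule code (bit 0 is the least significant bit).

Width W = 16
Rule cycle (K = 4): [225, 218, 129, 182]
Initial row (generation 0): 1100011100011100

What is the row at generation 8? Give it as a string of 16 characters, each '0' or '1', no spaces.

Answer: 0101011011101111

Derivation:
Gen 0: 1100011100011100
Gen 1 (rule 225): 0101001101001101
Gen 2 (rule 218): 1000111100111100
Gen 3 (rule 129): 0010011000011001
Gen 4 (rule 182): 0111100100100111
Gen 5 (rule 225): 0011100000000011
Gen 6 (rule 218): 0111110000000111
Gen 7 (rule 129): 0011100111110010
Gen 8 (rule 182): 0101011011101111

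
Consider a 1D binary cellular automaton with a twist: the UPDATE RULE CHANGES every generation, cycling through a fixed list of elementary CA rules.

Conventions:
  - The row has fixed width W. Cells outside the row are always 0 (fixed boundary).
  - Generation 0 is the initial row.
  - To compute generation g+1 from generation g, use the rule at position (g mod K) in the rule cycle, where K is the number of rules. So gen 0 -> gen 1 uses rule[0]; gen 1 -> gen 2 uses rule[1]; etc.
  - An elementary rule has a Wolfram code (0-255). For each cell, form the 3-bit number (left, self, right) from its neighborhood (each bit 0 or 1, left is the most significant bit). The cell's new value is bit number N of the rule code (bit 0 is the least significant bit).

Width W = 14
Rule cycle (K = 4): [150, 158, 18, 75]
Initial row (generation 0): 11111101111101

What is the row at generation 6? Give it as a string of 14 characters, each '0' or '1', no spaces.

Gen 0: 11111101111101
Gen 1 (rule 150): 01111000111001
Gen 2 (rule 158): 11110101110111
Gen 3 (rule 18): 00000000000000
Gen 4 (rule 75): 11111111111111
Gen 5 (rule 150): 01111111111110
Gen 6 (rule 158): 11111111111101

Answer: 11111111111101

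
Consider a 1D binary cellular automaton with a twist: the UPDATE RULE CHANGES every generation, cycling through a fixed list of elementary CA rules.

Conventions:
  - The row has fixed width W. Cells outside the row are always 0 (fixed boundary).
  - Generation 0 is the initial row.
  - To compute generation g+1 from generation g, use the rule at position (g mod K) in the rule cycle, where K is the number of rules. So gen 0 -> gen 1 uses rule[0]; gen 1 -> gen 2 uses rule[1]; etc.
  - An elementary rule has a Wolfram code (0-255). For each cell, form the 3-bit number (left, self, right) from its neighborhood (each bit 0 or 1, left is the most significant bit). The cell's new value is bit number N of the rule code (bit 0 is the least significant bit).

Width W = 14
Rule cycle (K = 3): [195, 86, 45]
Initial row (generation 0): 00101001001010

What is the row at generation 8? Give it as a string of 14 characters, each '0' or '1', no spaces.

Answer: 01101001011101

Derivation:
Gen 0: 00101001001010
Gen 1 (rule 195): 11000010010000
Gen 2 (rule 86): 01100111111000
Gen 3 (rule 45): 01000100000011
Gen 4 (rule 195): 10011001111101
Gen 5 (rule 86): 11101110000101
Gen 6 (rule 45): 10011000110111
Gen 7 (rule 195): 00101011010011
Gen 8 (rule 86): 01101001011101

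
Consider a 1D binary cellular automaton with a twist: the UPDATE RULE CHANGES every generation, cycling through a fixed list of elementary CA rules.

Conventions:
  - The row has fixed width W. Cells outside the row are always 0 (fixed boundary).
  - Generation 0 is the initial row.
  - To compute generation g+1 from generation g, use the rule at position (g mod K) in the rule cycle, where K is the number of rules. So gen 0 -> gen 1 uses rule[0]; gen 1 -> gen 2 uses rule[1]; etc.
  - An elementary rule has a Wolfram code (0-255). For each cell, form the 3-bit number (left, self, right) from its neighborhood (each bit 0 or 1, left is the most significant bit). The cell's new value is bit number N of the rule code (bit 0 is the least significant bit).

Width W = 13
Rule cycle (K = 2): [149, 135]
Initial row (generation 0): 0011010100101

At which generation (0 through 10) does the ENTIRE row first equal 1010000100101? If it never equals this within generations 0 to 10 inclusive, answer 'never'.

Answer: 4

Derivation:
Gen 0: 0011010100101
Gen 1 (rule 149): 1000010110101
Gen 2 (rule 135): 1011110000101
Gen 3 (rule 149): 1001101110101
Gen 4 (rule 135): 1010000100101
Gen 5 (rule 149): 1011110110101
Gen 6 (rule 135): 1001100000101
Gen 7 (rule 149): 1100011110101
Gen 8 (rule 135): 0001101100101
Gen 9 (rule 149): 1100000010101
Gen 10 (rule 135): 0001111110101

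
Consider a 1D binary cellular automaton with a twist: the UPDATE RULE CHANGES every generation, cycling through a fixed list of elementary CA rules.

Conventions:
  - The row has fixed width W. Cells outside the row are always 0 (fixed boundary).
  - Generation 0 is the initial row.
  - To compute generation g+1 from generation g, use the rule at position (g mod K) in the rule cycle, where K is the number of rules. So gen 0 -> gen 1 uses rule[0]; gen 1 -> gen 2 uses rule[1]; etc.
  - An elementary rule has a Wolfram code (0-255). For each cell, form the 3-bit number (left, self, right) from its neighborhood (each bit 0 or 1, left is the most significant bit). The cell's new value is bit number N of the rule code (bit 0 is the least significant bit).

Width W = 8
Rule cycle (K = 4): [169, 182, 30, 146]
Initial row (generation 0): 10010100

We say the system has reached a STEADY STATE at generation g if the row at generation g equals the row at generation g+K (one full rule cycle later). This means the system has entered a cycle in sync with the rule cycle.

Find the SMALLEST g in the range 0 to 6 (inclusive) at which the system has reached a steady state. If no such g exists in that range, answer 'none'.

Gen 0: 10010100
Gen 1 (rule 169): 00001001
Gen 2 (rule 182): 00011111
Gen 3 (rule 30): 00110000
Gen 4 (rule 146): 01001000
Gen 5 (rule 169): 00000011
Gen 6 (rule 182): 00000100
Gen 7 (rule 30): 00001110
Gen 8 (rule 146): 00010101
Gen 9 (rule 169): 11001010
Gen 10 (rule 182): 00111111

Answer: none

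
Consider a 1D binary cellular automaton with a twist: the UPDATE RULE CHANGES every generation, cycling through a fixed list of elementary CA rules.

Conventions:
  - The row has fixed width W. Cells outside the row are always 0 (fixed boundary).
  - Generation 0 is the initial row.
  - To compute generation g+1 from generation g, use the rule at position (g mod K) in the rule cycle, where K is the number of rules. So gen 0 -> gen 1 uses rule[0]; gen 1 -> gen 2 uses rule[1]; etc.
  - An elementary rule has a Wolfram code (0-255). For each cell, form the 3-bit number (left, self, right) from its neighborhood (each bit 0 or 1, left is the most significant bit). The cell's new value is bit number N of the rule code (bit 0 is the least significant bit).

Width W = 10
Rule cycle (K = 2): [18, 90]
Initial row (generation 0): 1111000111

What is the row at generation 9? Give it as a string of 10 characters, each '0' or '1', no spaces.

Answer: 1010001010

Derivation:
Gen 0: 1111000111
Gen 1 (rule 18): 0000101000
Gen 2 (rule 90): 0001000100
Gen 3 (rule 18): 0010101010
Gen 4 (rule 90): 0100000001
Gen 5 (rule 18): 1010000010
Gen 6 (rule 90): 0001000101
Gen 7 (rule 18): 0010101000
Gen 8 (rule 90): 0100000100
Gen 9 (rule 18): 1010001010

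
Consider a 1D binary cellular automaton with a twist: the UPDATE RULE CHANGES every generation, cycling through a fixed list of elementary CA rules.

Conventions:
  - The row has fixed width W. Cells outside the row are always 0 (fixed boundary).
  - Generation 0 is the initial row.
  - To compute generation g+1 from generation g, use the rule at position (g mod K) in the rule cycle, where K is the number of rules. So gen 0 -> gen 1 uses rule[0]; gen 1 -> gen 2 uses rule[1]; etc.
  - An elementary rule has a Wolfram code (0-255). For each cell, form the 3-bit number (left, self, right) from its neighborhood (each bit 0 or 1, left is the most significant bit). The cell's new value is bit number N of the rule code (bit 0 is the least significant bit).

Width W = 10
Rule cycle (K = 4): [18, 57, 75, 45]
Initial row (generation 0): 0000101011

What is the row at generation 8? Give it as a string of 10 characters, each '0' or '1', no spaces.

Answer: 1110101001

Derivation:
Gen 0: 0000101011
Gen 1 (rule 18): 0001000000
Gen 2 (rule 57): 1100111111
Gen 3 (rule 75): 1101100001
Gen 4 (rule 45): 1011001101
Gen 5 (rule 18): 0000110000
Gen 6 (rule 57): 1110101111
Gen 7 (rule 75): 1010001001
Gen 8 (rule 45): 1110101001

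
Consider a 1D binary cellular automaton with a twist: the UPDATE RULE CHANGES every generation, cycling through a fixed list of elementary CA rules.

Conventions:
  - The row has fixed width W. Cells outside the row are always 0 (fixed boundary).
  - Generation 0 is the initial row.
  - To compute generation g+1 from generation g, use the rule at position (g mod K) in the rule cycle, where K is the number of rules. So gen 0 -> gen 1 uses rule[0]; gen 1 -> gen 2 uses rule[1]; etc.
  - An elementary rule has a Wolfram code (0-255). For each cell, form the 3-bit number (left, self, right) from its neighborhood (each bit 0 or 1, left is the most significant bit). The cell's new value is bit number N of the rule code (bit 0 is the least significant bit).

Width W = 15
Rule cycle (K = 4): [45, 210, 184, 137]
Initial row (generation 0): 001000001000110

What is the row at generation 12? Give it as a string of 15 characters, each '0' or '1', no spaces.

Answer: 111000101111100

Derivation:
Gen 0: 001000001000110
Gen 1 (rule 45): 101011101010100
Gen 2 (rule 210): 000001100000010
Gen 3 (rule 184): 000001010000001
Gen 4 (rule 137): 111100000111100
Gen 5 (rule 45): 100001110100001
Gen 6 (rule 210): 010010110010010
Gen 7 (rule 184): 001001101001001
Gen 8 (rule 137): 100001000000000
Gen 9 (rule 45): 101101011111111
Gen 10 (rule 210): 000100001111111
Gen 11 (rule 184): 000010001111110
Gen 12 (rule 137): 111000101111100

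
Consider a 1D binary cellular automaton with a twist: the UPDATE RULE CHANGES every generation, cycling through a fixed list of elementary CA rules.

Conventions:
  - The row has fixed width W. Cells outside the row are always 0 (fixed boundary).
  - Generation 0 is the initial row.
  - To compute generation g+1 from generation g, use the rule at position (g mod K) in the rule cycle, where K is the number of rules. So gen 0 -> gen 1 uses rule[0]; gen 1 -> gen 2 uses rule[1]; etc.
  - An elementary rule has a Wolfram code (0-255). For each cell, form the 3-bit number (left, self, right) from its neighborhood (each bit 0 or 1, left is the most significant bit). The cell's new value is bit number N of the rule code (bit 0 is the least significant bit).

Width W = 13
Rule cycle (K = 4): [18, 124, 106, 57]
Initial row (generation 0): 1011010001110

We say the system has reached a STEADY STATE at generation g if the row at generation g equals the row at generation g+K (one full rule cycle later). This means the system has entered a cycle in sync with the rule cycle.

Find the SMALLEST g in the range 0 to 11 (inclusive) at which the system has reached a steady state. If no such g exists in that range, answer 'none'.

Answer: 9

Derivation:
Gen 0: 1011010001110
Gen 1 (rule 18): 0000001010001
Gen 2 (rule 124): 0000001111001
Gen 3 (rule 106): 0000011001010
Gen 4 (rule 57): 1111010100101
Gen 5 (rule 18): 0000000011000
Gen 6 (rule 124): 0000000011100
Gen 7 (rule 106): 0000000110100
Gen 8 (rule 57): 1111110101011
Gen 9 (rule 18): 0000000000000
Gen 10 (rule 124): 0000000000000
Gen 11 (rule 106): 0000000000000
Gen 12 (rule 57): 1111111111111
Gen 13 (rule 18): 0000000000000
Gen 14 (rule 124): 0000000000000
Gen 15 (rule 106): 0000000000000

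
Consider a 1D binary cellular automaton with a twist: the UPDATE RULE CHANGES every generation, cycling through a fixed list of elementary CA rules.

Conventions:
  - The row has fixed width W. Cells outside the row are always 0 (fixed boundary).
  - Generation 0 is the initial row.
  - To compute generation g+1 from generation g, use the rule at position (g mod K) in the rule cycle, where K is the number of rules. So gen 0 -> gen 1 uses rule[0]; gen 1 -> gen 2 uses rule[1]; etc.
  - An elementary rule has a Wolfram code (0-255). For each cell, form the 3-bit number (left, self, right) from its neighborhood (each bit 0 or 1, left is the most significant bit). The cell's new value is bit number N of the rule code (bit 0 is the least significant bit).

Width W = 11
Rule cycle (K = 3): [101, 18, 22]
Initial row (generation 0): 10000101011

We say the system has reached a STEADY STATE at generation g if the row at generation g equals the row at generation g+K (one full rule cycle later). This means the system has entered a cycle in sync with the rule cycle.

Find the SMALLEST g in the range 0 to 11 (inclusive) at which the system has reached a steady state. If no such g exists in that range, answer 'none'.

Gen 0: 10000101011
Gen 1 (rule 101): 10110111101
Gen 2 (rule 18): 00000000000
Gen 3 (rule 22): 00000000000
Gen 4 (rule 101): 11111111111
Gen 5 (rule 18): 00000000000
Gen 6 (rule 22): 00000000000
Gen 7 (rule 101): 11111111111
Gen 8 (rule 18): 00000000000
Gen 9 (rule 22): 00000000000
Gen 10 (rule 101): 11111111111
Gen 11 (rule 18): 00000000000
Gen 12 (rule 22): 00000000000
Gen 13 (rule 101): 11111111111
Gen 14 (rule 18): 00000000000

Answer: 2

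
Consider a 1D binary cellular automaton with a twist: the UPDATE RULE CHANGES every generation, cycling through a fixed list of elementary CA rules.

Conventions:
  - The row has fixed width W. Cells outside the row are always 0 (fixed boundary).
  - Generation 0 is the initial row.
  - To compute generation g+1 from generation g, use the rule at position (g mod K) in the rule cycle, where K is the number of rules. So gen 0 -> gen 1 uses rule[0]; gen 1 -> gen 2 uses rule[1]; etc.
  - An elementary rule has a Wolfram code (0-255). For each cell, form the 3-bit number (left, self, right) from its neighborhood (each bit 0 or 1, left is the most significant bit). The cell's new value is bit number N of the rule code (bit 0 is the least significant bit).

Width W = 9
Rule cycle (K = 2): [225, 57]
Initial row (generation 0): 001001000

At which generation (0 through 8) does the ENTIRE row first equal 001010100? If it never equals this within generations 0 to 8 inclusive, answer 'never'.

Gen 0: 001001000
Gen 1 (rule 225): 100000011
Gen 2 (rule 57): 011111010
Gen 3 (rule 225): 001111100
Gen 4 (rule 57): 101000011
Gen 5 (rule 225): 010011001
Gen 6 (rule 57): 001010100
Gen 7 (rule 225): 100101001
Gen 8 (rule 57): 010010100

Answer: 6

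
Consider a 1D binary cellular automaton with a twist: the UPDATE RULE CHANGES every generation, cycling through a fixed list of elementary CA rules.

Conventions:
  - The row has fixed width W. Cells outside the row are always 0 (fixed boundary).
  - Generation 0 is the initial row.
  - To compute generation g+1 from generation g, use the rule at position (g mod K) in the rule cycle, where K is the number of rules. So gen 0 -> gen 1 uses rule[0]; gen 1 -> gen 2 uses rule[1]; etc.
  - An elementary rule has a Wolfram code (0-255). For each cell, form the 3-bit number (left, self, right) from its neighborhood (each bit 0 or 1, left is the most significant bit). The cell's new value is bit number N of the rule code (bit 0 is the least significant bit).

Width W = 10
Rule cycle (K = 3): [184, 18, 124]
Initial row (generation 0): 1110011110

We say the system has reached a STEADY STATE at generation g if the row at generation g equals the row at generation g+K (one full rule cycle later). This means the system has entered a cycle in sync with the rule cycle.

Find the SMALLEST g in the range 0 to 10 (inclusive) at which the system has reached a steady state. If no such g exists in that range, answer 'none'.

Answer: 2

Derivation:
Gen 0: 1110011110
Gen 1 (rule 184): 1101011101
Gen 2 (rule 18): 0000000000
Gen 3 (rule 124): 0000000000
Gen 4 (rule 184): 0000000000
Gen 5 (rule 18): 0000000000
Gen 6 (rule 124): 0000000000
Gen 7 (rule 184): 0000000000
Gen 8 (rule 18): 0000000000
Gen 9 (rule 124): 0000000000
Gen 10 (rule 184): 0000000000
Gen 11 (rule 18): 0000000000
Gen 12 (rule 124): 0000000000
Gen 13 (rule 184): 0000000000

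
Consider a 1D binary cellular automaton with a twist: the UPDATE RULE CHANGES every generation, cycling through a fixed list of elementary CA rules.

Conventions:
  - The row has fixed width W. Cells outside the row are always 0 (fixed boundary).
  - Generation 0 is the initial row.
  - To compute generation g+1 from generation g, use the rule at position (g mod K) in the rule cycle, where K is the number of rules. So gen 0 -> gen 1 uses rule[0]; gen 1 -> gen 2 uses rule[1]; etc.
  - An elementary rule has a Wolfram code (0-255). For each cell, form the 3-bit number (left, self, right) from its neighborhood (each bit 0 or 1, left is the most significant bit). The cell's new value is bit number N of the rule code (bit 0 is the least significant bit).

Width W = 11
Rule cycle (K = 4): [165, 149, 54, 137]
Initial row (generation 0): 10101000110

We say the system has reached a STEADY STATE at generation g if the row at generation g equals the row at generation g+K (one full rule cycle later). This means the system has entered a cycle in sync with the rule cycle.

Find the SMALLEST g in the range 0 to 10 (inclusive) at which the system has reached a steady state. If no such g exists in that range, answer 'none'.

Answer: none

Derivation:
Gen 0: 10101000110
Gen 1 (rule 165): 11111010000
Gen 2 (rule 149): 01110011111
Gen 3 (rule 54): 10001100000
Gen 4 (rule 137): 00101001111
Gen 5 (rule 165): 10111000110
Gen 6 (rule 149): 10010110001
Gen 7 (rule 54): 11111001011
Gen 8 (rule 137): 11110000010
Gen 9 (rule 165): 01100111010
Gen 10 (rule 149): 00010010011
Gen 11 (rule 54): 00111111100
Gen 12 (rule 137): 10111111001
Gen 13 (rule 165): 11011110001
Gen 14 (rule 149): 00001101101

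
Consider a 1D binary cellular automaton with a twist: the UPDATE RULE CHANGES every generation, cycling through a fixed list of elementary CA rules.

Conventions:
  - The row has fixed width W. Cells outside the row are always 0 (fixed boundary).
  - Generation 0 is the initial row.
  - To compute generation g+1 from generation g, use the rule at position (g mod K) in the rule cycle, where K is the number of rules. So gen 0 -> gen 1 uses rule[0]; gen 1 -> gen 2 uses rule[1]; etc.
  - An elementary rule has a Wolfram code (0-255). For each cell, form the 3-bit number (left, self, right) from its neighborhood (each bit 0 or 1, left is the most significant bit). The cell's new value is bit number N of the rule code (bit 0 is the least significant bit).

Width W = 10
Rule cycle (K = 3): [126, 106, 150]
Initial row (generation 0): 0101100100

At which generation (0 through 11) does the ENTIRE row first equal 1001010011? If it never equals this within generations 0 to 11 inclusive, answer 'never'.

Gen 0: 0101100100
Gen 1 (rule 126): 1111111110
Gen 2 (rule 106): 1000000010
Gen 3 (rule 150): 1100000111
Gen 4 (rule 126): 1110001101
Gen 5 (rule 106): 1010011110
Gen 6 (rule 150): 1011101101
Gen 7 (rule 126): 1110111111
Gen 8 (rule 106): 1011100001
Gen 9 (rule 150): 1001010011
Gen 10 (rule 126): 1111111111
Gen 11 (rule 106): 1000000001

Answer: 9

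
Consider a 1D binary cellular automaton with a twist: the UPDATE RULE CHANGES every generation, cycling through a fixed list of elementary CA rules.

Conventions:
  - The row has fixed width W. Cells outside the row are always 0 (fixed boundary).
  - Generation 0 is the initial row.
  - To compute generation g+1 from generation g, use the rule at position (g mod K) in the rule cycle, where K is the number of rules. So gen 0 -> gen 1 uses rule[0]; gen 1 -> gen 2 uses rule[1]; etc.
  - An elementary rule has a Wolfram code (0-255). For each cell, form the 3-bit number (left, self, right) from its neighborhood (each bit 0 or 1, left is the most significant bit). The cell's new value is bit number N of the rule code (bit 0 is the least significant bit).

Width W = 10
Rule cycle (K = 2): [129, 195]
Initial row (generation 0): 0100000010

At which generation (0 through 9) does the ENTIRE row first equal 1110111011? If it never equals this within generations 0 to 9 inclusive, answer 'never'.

Gen 0: 0100000010
Gen 1 (rule 129): 0001111000
Gen 2 (rule 195): 1110111011
Gen 3 (rule 129): 0100010000
Gen 4 (rule 195): 1001100111
Gen 5 (rule 129): 0000000010
Gen 6 (rule 195): 1111111100
Gen 7 (rule 129): 0111111001
Gen 8 (rule 195): 1011111010
Gen 9 (rule 129): 0001110000

Answer: 2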